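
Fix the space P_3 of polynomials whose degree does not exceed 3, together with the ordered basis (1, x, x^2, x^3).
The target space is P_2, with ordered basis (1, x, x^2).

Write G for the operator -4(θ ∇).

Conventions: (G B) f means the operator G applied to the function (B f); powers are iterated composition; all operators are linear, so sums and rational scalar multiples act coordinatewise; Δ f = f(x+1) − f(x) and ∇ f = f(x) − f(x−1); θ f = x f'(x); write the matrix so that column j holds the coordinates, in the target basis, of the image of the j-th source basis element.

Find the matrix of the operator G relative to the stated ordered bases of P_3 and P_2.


the matrix is [[0, 0, 0, 0]; [0, 0, -8, 12]; [0, 0, 0, -24]] (rows listed top to bottom)

image of 1: 0
image of x: 0
image of x^2: -8x
image of x^3: -24x^2 + 12x
each image's coordinates form column j of the matrix


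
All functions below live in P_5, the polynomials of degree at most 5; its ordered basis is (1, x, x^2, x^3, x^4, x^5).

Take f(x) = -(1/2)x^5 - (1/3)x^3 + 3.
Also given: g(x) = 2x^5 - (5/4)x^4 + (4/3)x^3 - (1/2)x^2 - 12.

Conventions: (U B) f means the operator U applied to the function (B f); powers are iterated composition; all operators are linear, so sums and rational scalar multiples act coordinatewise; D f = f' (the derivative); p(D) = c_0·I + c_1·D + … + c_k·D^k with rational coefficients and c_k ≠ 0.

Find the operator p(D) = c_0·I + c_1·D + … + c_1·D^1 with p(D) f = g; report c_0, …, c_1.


D^0 f = -(1/2)x^5 - (1/3)x^3 + 3
D^1 f = -(5/2)x^4 - x^2
matching coefficients of g against c_0 f + c_1 Df + … from the top degree down determines the c_i
solution: c_0 = -4, c_1 = 1/2

c_0 = -4, c_1 = 1/2


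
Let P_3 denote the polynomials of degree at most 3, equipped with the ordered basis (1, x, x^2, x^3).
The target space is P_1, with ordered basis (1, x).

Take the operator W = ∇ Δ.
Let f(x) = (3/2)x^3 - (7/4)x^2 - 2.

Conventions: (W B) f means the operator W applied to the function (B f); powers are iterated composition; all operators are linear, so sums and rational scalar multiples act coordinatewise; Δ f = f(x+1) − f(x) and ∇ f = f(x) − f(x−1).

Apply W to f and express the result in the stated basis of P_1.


Δ f = (9/2)x^2 + x - 1/4
∇ Δ f = 9x - 7/2

the result is g(x) = 9x - 7/2


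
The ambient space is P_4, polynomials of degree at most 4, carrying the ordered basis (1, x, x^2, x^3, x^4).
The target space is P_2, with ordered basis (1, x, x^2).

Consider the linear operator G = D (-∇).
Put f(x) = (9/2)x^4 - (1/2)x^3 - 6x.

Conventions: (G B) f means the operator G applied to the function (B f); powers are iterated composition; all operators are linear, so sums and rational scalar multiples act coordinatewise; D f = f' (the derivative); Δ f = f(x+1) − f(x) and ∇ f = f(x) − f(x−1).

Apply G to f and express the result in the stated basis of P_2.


the image equals g(x) = -54x^2 + 57x - 39/2

∇ f = 18x^3 - (57/2)x^2 + (39/2)x - 11
(-∇) f = -18x^3 + (57/2)x^2 - (39/2)x + 11
D (-∇) f = -54x^2 + 57x - 39/2


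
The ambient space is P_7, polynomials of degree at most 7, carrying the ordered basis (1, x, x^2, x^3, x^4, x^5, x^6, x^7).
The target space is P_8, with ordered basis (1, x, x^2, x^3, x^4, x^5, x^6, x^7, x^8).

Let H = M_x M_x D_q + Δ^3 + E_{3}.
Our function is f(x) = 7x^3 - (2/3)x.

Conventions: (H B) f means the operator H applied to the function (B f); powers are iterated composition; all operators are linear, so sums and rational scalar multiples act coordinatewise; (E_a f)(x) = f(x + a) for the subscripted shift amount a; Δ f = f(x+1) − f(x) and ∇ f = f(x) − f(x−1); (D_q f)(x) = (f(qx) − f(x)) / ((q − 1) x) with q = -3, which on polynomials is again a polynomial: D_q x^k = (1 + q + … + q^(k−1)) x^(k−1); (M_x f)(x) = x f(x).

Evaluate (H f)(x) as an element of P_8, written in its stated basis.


g(x) = 49x^4 + 7x^3 + (187/3)x^2 + (565/3)x + 229

D_q f = 49x^2 - 2/3
M_x D_q f = 49x^3 - (2/3)x
M_x M_x D_q f = 49x^4 - (2/3)x^2
Δ f = 21x^2 + 21x + 19/3
Δ Δ f = 42x + 42
Δ Δ Δ f = 42
E_{3} f = 7x^3 + 63x^2 + (565/3)x + 187
(M_x M_x D_q + Δ^3 + E_{3}) f = 49x^4 + 7x^3 + (187/3)x^2 + (565/3)x + 229


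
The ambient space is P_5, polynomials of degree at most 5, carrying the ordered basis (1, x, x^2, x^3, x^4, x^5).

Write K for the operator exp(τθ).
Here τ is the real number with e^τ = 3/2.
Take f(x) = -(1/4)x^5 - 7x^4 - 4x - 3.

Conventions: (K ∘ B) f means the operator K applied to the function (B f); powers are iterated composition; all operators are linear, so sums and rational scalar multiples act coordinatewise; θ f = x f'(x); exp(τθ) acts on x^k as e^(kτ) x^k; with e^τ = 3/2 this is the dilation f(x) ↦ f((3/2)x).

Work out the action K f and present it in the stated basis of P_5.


the image equals g(x) = -(243/128)x^5 - (567/16)x^4 - 6x - 3

exp(τθ) x^k = e^(kτ) x^k; with e^τ = 3/2 this sends x^k to (3/2)^k x^k
x ↦ 3/2 x
x^4 ↦ 81/16 x^4
x^5 ↦ 243/32 x^5
applying this coordinatewise to f: exp(τθ) f = -(243/128)x^5 - (567/16)x^4 - 6x - 3


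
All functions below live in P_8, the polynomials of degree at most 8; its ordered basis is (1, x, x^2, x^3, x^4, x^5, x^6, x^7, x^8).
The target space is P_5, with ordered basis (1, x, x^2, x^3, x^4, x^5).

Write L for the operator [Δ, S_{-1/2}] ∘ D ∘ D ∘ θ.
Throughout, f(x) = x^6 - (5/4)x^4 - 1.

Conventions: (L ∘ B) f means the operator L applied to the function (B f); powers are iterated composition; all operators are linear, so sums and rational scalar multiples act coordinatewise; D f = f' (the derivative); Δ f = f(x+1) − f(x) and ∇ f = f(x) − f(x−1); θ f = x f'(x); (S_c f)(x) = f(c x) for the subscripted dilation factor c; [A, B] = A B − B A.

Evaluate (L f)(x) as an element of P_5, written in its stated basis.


θ f = 6x^6 - 5x^4
D θ f = 36x^5 - 20x^3
D D θ f = 180x^4 - 60x^2
S_{-1/2} (D ∘ D ∘ θ) f = (45/4)x^4 - 15x^2
Δ S_{-1/2} (D ∘ D ∘ θ) f = 45x^3 + (135/2)x^2 + 15x - 15/4
Δ (D ∘ D ∘ θ) f = 720x^3 + 1080x^2 + 600x + 120
S_{-1/2} Δ (D ∘ D ∘ θ) f = -90x^3 + 270x^2 - 300x + 120
[Δ, S_{-1/2}] (D ∘ D ∘ θ) f = 135x^3 - (405/2)x^2 + 315x - 495/4

the image equals g(x) = 135x^3 - (405/2)x^2 + 315x - 495/4


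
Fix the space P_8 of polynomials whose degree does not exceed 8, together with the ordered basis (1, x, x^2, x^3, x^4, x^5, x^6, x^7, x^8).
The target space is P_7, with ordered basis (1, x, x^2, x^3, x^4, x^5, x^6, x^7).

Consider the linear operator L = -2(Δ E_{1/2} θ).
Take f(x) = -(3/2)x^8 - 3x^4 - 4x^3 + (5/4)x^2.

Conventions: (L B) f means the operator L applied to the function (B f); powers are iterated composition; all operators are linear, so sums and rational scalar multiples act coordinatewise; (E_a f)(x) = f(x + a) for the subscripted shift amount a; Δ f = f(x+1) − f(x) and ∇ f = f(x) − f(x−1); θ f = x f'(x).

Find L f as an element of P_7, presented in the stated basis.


θ f = -12x^8 - 12x^4 - 12x^3 + (5/2)x^2
E_{1/2} θ f = -12x^8 - 48x^7 - 84x^6 - 84x^5 - (129/2)x^4 - 57x^3 - (155/4)x^2 - (53/4)x - 107/64
Δ (E_{1/2} θ) f = -96x^7 - 672x^6 - 2184x^5 - 4200x^4 - 5130x^3 - 4002x^2 - (3725/2)x - 803/2
(-2(Δ E_{1/2} θ)) f = 192x^7 + 1344x^6 + 4368x^5 + 8400x^4 + 10260x^3 + 8004x^2 + 3725x + 803

the image equals g(x) = 192x^7 + 1344x^6 + 4368x^5 + 8400x^4 + 10260x^3 + 8004x^2 + 3725x + 803


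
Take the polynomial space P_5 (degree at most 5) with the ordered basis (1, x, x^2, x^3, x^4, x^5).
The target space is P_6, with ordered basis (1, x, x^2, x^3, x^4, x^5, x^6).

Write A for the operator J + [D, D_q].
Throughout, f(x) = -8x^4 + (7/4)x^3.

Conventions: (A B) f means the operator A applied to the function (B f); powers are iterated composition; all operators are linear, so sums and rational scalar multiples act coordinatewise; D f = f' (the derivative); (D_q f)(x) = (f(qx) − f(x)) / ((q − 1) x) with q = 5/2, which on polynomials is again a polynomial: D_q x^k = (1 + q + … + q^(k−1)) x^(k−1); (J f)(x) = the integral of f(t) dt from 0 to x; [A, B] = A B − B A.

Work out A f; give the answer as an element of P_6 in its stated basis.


J f = -(8/5)x^5 + (7/16)x^4
D_q f = -203x^3 + (273/16)x^2
D D_q f = -609x^2 + (273/8)x
D f = -32x^3 + (21/4)x^2
D_q D f = -312x^2 + (147/8)x
[D, D_q] f = -297x^2 + (63/4)x
(J + [D, D_q]) f = -(8/5)x^5 + (7/16)x^4 - 297x^2 + (63/4)x

g(x) = -(8/5)x^5 + (7/16)x^4 - 297x^2 + (63/4)x


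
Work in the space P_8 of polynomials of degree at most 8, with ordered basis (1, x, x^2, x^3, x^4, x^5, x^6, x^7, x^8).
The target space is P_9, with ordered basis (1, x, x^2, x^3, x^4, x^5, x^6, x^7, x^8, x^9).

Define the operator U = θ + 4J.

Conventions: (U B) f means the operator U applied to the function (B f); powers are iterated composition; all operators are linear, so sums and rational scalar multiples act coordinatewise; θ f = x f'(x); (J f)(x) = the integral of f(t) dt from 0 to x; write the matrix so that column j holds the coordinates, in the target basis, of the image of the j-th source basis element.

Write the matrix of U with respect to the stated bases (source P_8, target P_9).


image of 1: 4x
image of x: 2x^2 + x
image of x^2: (4/3)x^3 + 2x^2
image of x^3: x^4 + 3x^3
image of x^4: (4/5)x^5 + 4x^4
image of x^5: (2/3)x^6 + 5x^5
image of x^6: (4/7)x^7 + 6x^6
image of x^7: (1/2)x^8 + 7x^7
image of x^8: (4/9)x^9 + 8x^8
each image's coordinates form column j of the matrix

the matrix is [[0, 0, 0, 0, 0, 0, 0, 0, 0]; [4, 1, 0, 0, 0, 0, 0, 0, 0]; [0, 2, 2, 0, 0, 0, 0, 0, 0]; [0, 0, 4/3, 3, 0, 0, 0, 0, 0]; [0, 0, 0, 1, 4, 0, 0, 0, 0]; [0, 0, 0, 0, 4/5, 5, 0, 0, 0]; [0, 0, 0, 0, 0, 2/3, 6, 0, 0]; [0, 0, 0, 0, 0, 0, 4/7, 7, 0]; [0, 0, 0, 0, 0, 0, 0, 1/2, 8]; [0, 0, 0, 0, 0, 0, 0, 0, 4/9]] (rows listed top to bottom)


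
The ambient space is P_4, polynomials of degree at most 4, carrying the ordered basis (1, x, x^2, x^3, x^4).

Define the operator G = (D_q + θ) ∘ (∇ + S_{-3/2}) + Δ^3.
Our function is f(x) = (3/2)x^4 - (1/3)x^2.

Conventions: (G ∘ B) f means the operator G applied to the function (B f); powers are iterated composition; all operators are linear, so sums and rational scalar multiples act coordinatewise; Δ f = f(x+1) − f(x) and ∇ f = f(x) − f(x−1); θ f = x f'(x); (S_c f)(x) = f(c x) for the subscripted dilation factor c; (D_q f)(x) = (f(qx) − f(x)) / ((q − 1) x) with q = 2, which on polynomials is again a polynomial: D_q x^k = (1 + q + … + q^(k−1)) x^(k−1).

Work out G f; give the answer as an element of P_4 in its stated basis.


the result is g(x) = (243/8)x^4 + (4221/32)x^3 + (45/2)x^2 + (145/12)x + 178/3

∇ f = 6x^3 - 9x^2 + (16/3)x - 7/6
S_{-3/2} f = (243/32)x^4 - (3/4)x^2
(∇ + S_{-3/2}) f = (243/32)x^4 + 6x^3 - (39/4)x^2 + (16/3)x - 7/6
D_q (∇ + S_{-3/2}) f = (3645/32)x^3 + 42x^2 - (117/4)x + 16/3
θ (∇ + S_{-3/2}) f = (243/8)x^4 + 18x^3 - (39/2)x^2 + (16/3)x
(D_q + θ) (∇ + S_{-3/2}) f = (243/8)x^4 + (4221/32)x^3 + (45/2)x^2 - (287/12)x + 16/3
Δ f = 6x^3 + 9x^2 + (16/3)x + 7/6
Δ Δ f = 18x^2 + 36x + 61/3
Δ Δ Δ f = 36x + 54
((D_q + θ) ∘ (∇ + S_{-3/2}) + Δ^3) f = (243/8)x^4 + (4221/32)x^3 + (45/2)x^2 + (145/12)x + 178/3


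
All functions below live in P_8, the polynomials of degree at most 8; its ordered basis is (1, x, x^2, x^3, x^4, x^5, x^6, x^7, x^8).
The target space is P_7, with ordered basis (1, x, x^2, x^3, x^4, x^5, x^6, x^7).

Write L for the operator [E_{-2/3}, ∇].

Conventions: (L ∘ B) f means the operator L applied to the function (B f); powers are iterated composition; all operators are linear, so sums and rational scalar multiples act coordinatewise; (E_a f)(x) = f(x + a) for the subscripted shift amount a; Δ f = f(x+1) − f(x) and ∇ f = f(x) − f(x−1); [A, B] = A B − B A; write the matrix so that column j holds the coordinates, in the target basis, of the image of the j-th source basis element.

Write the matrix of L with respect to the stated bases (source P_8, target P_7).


image of 1: 0
image of x: 0
image of x^2: 0
image of x^3: 0
image of x^4: 0
image of x^5: 0
image of x^6: 0
image of x^7: 0
image of x^8: 0
each image's coordinates form column j of the matrix

the matrix is [[0, 0, 0, 0, 0, 0, 0, 0, 0]; [0, 0, 0, 0, 0, 0, 0, 0, 0]; [0, 0, 0, 0, 0, 0, 0, 0, 0]; [0, 0, 0, 0, 0, 0, 0, 0, 0]; [0, 0, 0, 0, 0, 0, 0, 0, 0]; [0, 0, 0, 0, 0, 0, 0, 0, 0]; [0, 0, 0, 0, 0, 0, 0, 0, 0]; [0, 0, 0, 0, 0, 0, 0, 0, 0]] (rows listed top to bottom)


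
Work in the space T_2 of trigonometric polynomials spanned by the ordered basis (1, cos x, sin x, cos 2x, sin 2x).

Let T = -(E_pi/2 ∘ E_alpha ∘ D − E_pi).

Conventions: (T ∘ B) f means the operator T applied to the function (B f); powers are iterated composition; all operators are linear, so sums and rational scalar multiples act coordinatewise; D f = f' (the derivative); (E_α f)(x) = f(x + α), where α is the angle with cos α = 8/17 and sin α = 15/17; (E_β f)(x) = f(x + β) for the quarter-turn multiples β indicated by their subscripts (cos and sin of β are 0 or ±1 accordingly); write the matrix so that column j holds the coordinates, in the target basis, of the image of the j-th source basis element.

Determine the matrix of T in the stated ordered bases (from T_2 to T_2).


the matrix is [[1, 0, 0, 0, 0]; [0, -9/17, 15/17, 0, 0]; [0, -15/17, -9/17, 0, 0]; [0, 0, 0, -191/289, -322/289]; [0, 0, 0, 322/289, -191/289]] (rows listed top to bottom)

image of 1: 1
image of cos x: -(9/17)cos x - (15/17)sin x
image of sin x: (15/17)cos x - (9/17)sin x
image of cos 2x: -(191/289)cos 2x + (322/289)sin 2x
image of sin 2x: -(322/289)cos 2x - (191/289)sin 2x
each image's coordinates form column j of the matrix


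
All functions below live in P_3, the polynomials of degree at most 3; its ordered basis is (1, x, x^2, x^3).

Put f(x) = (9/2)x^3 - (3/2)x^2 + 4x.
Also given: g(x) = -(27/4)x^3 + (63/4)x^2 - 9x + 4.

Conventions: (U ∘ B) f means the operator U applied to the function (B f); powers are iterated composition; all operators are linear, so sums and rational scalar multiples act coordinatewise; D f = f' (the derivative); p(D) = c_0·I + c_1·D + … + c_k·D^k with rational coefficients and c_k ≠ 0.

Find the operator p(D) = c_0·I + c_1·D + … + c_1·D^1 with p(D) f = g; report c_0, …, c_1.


p(D) = -(3/2)·I + D, i.e. c_0 = -3/2, c_1 = 1

D^0 f = (9/2)x^3 - (3/2)x^2 + 4x
D^1 f = (27/2)x^2 - 3x + 4
matching coefficients of g against c_0 f + c_1 Df + … from the top degree down determines the c_i
solution: c_0 = -3/2, c_1 = 1


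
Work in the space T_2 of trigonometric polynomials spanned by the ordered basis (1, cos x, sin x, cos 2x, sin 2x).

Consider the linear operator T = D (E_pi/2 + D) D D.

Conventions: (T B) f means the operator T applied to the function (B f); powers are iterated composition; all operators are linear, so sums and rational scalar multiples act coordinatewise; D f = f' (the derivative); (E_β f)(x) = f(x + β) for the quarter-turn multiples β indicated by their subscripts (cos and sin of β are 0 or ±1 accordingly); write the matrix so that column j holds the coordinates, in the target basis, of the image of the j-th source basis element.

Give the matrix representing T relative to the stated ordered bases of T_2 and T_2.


the matrix is [[0, 0, 0, 0, 0]; [0, 2, 0, 0, 0]; [0, 0, 2, 0, 0]; [0, 0, 0, 16, 8]; [0, 0, 0, -8, 16]] (rows listed top to bottom)

image of 1: 0
image of cos x: 2cos x
image of sin x: 2sin x
image of cos 2x: 16cos 2x - 8sin 2x
image of sin 2x: 8cos 2x + 16sin 2x
each image's coordinates form column j of the matrix


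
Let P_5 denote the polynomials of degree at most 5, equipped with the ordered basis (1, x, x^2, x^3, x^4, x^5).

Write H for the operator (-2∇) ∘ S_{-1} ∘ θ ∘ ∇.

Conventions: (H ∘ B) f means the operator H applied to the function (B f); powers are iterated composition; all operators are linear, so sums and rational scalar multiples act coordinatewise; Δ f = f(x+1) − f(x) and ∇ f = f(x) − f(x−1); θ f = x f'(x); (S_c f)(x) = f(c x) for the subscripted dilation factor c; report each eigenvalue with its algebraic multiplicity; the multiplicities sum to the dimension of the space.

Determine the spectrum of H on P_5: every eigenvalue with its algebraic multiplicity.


λ = 0 (multiplicity 6)

image of 1: 0
image of x: 0
image of x^2: 4
image of x^3: -24x + 6
image of x^4: 72x^2 - 24x + 8
image of x^5: -160x^3 + 60x^2 - 60x + 10
the matrix is upper triangular; its diagonal is (0, 0, 0, 0, 0, 0)
for a triangular matrix the eigenvalues are the diagonal entries, with algebraic multiplicity their repetition count


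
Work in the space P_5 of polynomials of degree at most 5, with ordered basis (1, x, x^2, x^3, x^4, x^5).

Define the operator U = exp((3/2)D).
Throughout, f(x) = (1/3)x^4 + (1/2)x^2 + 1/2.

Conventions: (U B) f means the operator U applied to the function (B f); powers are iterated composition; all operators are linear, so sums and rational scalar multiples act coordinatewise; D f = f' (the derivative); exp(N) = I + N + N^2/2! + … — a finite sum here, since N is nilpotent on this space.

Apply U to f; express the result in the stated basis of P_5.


g(x) = (1/3)x^4 + 2x^3 + 5x^2 + 6x + 53/16

order-1 term: 2x^3 + (3/2)x
order-2 term: (9/2)x^2 + 9/8
order-3 term: (9/2)x
order-4 term: 27/16
the series for exp((3/2)D) f terminates at order 4
exp((3/2)D) f = (1/3)x^4 + 2x^3 + 5x^2 + 6x + 53/16


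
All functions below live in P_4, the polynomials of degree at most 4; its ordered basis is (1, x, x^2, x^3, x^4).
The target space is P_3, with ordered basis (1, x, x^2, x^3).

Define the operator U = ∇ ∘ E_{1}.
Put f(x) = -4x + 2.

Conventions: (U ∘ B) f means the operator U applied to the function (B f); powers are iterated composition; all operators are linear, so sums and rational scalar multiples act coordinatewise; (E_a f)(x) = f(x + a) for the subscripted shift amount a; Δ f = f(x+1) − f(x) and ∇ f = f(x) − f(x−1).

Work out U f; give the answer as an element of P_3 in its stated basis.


the result is g(x) = -4

E_{1} f = -4x - 2
∇ E_{1} f = -4


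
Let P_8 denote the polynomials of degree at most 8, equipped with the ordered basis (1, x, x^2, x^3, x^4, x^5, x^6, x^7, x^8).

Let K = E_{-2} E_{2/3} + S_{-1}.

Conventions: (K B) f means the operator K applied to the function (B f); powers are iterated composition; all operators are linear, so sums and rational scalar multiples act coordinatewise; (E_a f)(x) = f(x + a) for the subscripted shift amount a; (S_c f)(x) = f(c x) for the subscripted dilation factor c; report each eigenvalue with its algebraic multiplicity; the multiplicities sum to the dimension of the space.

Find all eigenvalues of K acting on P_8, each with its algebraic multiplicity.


λ = 0 (multiplicity 4), λ = 2 (multiplicity 5)

image of 1: 2
image of x: -4/3
image of x^2: 2x^2 - (8/3)x + 16/9
image of x^3: -4x^2 + (16/3)x - 64/27
image of x^4: 2x^4 - (16/3)x^3 + (32/3)x^2 - (256/27)x + 256/81
image of x^5: -(20/3)x^4 + (160/9)x^3 - (640/27)x^2 + (1280/81)x - 1024/243
image of x^6: 2x^6 - 8x^5 + (80/3)x^4 - (1280/27)x^3 + (1280/27)x^2 - (2048/81)x + 4096/729
image of x^7: -(28/3)x^6 + (112/3)x^5 - (2240/27)x^4 + (8960/81)x^3 - (7168/81)x^2 + (28672/729)x - 16384/2187
image of x^8: 2x^8 - (32/3)x^7 + (448/9)x^6 - (3584/27)x^5 + (17920/81)x^4 - (57344/243)x^3 + (114688/729)x^2 - (131072/2187)x + 65536/6561
the matrix is upper triangular; its diagonal is (2, 0, 2, 0, 2, 0, 2, 0, 2)
for a triangular matrix the eigenvalues are the diagonal entries, with algebraic multiplicity their repetition count


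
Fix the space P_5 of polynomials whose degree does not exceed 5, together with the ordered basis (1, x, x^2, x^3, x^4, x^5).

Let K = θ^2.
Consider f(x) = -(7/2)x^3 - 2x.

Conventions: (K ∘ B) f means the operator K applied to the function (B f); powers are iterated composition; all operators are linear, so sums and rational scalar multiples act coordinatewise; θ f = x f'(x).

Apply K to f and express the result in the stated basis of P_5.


θ f = -(21/2)x^3 - 2x
θ θ f = -(63/2)x^3 - 2x

the result is g(x) = -(63/2)x^3 - 2x


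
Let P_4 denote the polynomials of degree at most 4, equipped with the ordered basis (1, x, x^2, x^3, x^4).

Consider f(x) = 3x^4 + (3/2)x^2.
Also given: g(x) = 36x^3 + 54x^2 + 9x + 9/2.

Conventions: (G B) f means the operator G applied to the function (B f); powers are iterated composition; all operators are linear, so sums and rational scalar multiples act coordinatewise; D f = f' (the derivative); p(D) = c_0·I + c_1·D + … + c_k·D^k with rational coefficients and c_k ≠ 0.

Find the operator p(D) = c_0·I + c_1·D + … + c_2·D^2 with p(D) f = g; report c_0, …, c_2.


D^0 f = 3x^4 + (3/2)x^2
D^1 f = 12x^3 + 3x
D^2 f = 36x^2 + 3
matching coefficients of g against c_0 f + c_1 Df + … from the top degree down determines the c_i
solution: c_0 = 0, c_1 = 3, c_2 = 3/2

c_0 = 0, c_1 = 3, c_2 = 3/2


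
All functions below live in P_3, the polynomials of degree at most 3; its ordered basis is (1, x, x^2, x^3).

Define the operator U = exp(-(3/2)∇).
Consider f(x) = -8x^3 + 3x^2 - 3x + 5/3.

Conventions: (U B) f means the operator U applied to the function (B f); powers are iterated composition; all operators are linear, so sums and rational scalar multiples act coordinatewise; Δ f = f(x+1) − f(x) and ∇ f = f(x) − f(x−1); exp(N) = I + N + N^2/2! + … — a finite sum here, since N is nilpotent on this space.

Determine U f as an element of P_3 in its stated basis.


the result is g(x) = -8x^3 + 39x^2 - 102x + 1325/12

order-1 term: 36x^2 - 45x + 21
order-2 term: -54x + 243/4
order-3 term: 27
the series for exp(-(3/2)∇) f terminates at order 3
exp(-(3/2)∇) f = -8x^3 + 39x^2 - 102x + 1325/12


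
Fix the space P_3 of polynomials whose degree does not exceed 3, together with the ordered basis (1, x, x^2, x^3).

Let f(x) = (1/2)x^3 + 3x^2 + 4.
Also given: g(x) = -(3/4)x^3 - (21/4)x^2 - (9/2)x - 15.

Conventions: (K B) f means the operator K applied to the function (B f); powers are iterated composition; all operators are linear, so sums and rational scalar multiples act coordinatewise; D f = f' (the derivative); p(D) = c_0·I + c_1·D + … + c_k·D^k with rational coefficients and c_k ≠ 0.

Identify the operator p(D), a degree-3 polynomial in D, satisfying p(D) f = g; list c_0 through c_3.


p(D) = -(3/2)·I − (1/2)·D − (1/2)·D^2 − 2·D^3, i.e. c_0 = -3/2, c_1 = -1/2, c_2 = -1/2, c_3 = -2

D^0 f = (1/2)x^3 + 3x^2 + 4
D^1 f = (3/2)x^2 + 6x
D^2 f = 3x + 6
D^3 f = 3
matching coefficients of g against c_0 f + c_1 Df + … from the top degree down determines the c_i
solution: c_0 = -3/2, c_1 = -1/2, c_2 = -1/2, c_3 = -2


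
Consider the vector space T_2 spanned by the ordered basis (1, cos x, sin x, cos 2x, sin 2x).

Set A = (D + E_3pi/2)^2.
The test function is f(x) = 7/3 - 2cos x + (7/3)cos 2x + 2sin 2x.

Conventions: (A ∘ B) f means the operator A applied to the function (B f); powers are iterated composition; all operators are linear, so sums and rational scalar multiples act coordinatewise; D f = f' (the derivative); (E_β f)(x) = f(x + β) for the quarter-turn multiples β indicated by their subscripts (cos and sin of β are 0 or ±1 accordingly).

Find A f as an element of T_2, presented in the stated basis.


D f = 2sin x + 4cos 2x - (14/3)sin 2x
E_3pi/2 f = 7/3 - 2sin x - (7/3)cos 2x - 2sin 2x
(D + E_3pi/2) f = 7/3 + (5/3)cos 2x - (20/3)sin 2x
D (D + E_3pi/2) f = -(40/3)cos 2x - (10/3)sin 2x
E_3pi/2 (D + E_3pi/2) f = 7/3 - (5/3)cos 2x + (20/3)sin 2x
(D + E_3pi/2) (D + E_3pi/2) f = 7/3 - 15cos 2x + (10/3)sin 2x

the result is g(x) = 7/3 - 15cos 2x + (10/3)sin 2x


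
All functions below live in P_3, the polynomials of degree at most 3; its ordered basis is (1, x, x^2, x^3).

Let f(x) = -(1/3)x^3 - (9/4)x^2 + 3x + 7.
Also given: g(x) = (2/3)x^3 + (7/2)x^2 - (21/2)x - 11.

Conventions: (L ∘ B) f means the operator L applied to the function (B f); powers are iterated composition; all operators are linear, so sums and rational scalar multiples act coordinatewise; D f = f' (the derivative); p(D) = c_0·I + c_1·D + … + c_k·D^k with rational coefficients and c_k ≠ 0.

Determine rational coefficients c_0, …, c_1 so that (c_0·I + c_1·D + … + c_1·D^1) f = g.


D^0 f = -(1/3)x^3 - (9/4)x^2 + 3x + 7
D^1 f = -x^2 - (9/2)x + 3
matching coefficients of g against c_0 f + c_1 Df + … from the top degree down determines the c_i
solution: c_0 = -2, c_1 = 1

p(D) = -2·I + D, i.e. c_0 = -2, c_1 = 1


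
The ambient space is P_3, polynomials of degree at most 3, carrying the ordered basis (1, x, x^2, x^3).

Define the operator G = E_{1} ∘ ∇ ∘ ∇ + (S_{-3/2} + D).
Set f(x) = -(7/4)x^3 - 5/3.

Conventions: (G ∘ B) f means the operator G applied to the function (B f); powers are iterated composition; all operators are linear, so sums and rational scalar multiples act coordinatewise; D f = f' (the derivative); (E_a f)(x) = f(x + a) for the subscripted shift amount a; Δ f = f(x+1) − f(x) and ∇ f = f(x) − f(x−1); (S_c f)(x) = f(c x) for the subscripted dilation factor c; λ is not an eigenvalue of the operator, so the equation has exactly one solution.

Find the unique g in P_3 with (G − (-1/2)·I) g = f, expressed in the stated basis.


the result is g(x) = (14/23)x^3 - (168/253)x^2 + (588/253)x - 4042/2277

write g with unknown coordinates in the stated basis and equate coefficients in (G − (-1/2)·I) g = f
solving from the highest basis element down gives g = (14/23)x^3 - (168/253)x^2 + (588/253)x - 4042/2277
check: G g = -(189/92)x^3 + (84/253)x^2 - (294/253)x - 1774/2277
so G g − (-1/2)·g = -(7/4)x^3 - 5/3 = f ✓


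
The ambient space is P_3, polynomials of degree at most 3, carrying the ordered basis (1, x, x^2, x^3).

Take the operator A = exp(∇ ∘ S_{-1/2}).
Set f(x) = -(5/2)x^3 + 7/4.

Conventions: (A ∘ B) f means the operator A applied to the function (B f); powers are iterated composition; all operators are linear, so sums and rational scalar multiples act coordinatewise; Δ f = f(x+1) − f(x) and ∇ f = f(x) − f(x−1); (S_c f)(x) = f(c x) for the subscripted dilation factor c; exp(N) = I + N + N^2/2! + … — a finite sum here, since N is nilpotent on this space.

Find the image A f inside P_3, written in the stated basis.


order-1 term: (15/16)x^2 - (15/16)x + 5/16
order-2 term: (15/64)x + 15/128
order-3 term: -5/128
the series for exp(∇ ∘ S_{-1/2}) f terminates at order 3
exp(∇ ∘ S_{-1/2}) f = -(5/2)x^3 + (15/16)x^2 - (45/64)x + 137/64

g(x) = -(5/2)x^3 + (15/16)x^2 - (45/64)x + 137/64


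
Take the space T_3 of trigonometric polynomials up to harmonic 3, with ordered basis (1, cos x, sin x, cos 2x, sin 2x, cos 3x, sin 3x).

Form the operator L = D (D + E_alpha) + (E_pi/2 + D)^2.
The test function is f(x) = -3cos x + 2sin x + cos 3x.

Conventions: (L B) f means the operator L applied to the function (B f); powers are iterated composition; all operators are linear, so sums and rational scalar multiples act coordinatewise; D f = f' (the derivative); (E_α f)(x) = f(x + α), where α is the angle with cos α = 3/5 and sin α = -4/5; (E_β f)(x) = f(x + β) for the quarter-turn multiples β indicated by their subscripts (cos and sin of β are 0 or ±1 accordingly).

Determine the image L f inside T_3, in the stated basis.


D f = 2cos x + 3sin x - 3sin 3x
E_alpha f = -(17/5)cos x - (6/5)sin x - (117/125)cos 3x + (44/125)sin 3x
(D + E_alpha) f = -(7/5)cos x + (9/5)sin x - (117/125)cos 3x - (331/125)sin 3x
D (D + E_alpha) f = (9/5)cos x + (7/5)sin x - (993/125)cos 3x + (351/125)sin 3x
E_pi/2 f = 2cos x + 3sin x + sin 3x
D f = 2cos x + 3sin x - 3sin 3x
(E_pi/2 + D) f = 4cos x + 6sin x - 2sin 3x
E_pi/2 (E_pi/2 + D) f = 6cos x - 4sin x + 2cos 3x
D (E_pi/2 + D) f = 6cos x - 4sin x - 6cos 3x
(E_pi/2 + D) (E_pi/2 + D) f = 12cos x - 8sin x - 4cos 3x
(D (D + E_alpha) + (E_pi/2 + D)^2) f = (69/5)cos x - (33/5)sin x - (1493/125)cos 3x + (351/125)sin 3x

the image equals g(x) = (69/5)cos x - (33/5)sin x - (1493/125)cos 3x + (351/125)sin 3x


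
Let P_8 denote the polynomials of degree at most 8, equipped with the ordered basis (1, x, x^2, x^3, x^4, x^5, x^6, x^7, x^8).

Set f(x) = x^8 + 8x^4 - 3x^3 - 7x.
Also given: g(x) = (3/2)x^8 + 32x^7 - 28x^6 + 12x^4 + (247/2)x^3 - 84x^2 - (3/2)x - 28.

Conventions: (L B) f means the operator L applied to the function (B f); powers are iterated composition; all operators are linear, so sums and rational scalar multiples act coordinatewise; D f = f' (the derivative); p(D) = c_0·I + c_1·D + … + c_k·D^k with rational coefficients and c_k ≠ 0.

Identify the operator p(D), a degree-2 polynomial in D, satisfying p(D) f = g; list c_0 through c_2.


c_0 = 3/2, c_1 = 4, c_2 = -1/2

D^0 f = x^8 + 8x^4 - 3x^3 - 7x
D^1 f = 8x^7 + 32x^3 - 9x^2 - 7
D^2 f = 56x^6 + 96x^2 - 18x
matching coefficients of g against c_0 f + c_1 Df + … from the top degree down determines the c_i
solution: c_0 = 3/2, c_1 = 4, c_2 = -1/2


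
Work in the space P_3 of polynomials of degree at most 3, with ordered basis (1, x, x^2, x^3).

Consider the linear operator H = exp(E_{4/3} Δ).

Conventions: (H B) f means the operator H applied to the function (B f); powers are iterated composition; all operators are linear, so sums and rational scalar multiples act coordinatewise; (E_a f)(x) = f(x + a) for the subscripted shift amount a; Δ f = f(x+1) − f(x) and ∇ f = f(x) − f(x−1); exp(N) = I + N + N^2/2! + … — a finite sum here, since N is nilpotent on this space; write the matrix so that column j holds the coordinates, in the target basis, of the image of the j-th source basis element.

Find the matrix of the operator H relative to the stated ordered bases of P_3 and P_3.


the matrix is [[1, 1, 14/3, 67/3]; [0, 1, 2, 14]; [0, 0, 1, 3]; [0, 0, 0, 1]] (rows listed top to bottom)

image of 1: 1
image of x: x + 1
image of x^2: x^2 + 2x + 14/3
image of x^3: x^3 + 3x^2 + 14x + 67/3
each image's coordinates form column j of the matrix


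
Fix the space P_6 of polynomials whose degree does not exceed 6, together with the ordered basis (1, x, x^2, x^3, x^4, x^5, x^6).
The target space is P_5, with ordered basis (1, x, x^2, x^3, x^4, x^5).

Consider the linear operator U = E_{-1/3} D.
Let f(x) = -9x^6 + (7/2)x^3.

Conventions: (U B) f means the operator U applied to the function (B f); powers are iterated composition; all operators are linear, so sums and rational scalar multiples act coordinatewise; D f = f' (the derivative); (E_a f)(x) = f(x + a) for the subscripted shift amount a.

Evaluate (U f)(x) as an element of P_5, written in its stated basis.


the result is g(x) = -54x^5 + 90x^4 - 60x^3 + (61/2)x^2 - (31/3)x + 25/18

D f = -54x^5 + (21/2)x^2
E_{-1/3} D f = -54x^5 + 90x^4 - 60x^3 + (61/2)x^2 - (31/3)x + 25/18


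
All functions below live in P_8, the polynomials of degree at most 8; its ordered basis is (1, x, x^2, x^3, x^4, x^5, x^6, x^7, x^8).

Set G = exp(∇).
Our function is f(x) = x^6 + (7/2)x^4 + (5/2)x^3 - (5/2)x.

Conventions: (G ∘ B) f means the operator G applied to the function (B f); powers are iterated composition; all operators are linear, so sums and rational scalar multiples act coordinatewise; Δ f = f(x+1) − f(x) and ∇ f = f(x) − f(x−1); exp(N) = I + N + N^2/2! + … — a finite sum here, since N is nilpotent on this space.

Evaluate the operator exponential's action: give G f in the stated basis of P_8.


g(x) = x^6 + 6x^5 + (7/2)x^4 - (7/2)x^3 + (45/2)x^2 - (9/2)x - 21/2

order-1 term: 6x^5 - 15x^4 + 34x^3 - (57/2)x^2 + (25/2)x - 9/2
order-2 term: 15x^4 - 60x^3 + 126x^2 - (249/2)x + 48
order-3 term: 20x^3 - 90x^2 + 164x - 217/2
order-4 term: 15x^2 - 60x + 137/2
order-5 term: 6x - 15
order-6 term: 1
the series for exp(∇) f terminates at order 6
exp(∇) f = x^6 + 6x^5 + (7/2)x^4 - (7/2)x^3 + (45/2)x^2 - (9/2)x - 21/2


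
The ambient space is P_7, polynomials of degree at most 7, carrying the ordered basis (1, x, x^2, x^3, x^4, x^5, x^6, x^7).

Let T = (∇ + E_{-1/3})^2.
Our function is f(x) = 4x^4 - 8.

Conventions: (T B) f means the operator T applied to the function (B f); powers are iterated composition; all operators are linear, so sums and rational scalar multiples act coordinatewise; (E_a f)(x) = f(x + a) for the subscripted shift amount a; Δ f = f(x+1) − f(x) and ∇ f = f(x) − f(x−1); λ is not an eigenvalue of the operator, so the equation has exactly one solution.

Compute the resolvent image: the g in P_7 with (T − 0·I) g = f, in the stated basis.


write g with unknown coordinates in the stated basis and equate coefficients in (T − 0·I) g = f
solving from the highest basis element down gives g = 4x^4 - (64/3)x^3 + (320/3)x^2 - (8512/27)x + 35704/81
check: T g = 4x^4 - 8
so T g − 0·g = 4x^4 - 8 = f ✓

g(x) = 4x^4 - (64/3)x^3 + (320/3)x^2 - (8512/27)x + 35704/81


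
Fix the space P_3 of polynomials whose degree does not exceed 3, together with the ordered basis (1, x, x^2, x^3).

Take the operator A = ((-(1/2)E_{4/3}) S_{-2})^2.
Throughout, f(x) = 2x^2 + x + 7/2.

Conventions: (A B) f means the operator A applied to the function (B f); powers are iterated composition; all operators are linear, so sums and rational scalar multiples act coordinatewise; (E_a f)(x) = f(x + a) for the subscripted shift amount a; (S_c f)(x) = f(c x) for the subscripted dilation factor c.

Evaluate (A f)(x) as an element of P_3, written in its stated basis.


the result is g(x) = 8x^2 + (35/3)x + 367/72

S_{-2} f = 8x^2 - 2x + 7/2
E_{4/3} S_{-2} f = 8x^2 + (58/3)x + 271/18
(-(1/2)E_{4/3}) S_{-2} f = -4x^2 - (29/3)x - 271/36
S_{-2} ((-(1/2)E_{4/3}) S_{-2}) f = -16x^2 + (58/3)x - 271/36
E_{4/3} S_{-2} ((-(1/2)E_{4/3}) S_{-2}) f = -16x^2 - (70/3)x - 367/36
(-(1/2)E_{4/3}) S_{-2} ((-(1/2)E_{4/3}) S_{-2}) f = 8x^2 + (35/3)x + 367/72


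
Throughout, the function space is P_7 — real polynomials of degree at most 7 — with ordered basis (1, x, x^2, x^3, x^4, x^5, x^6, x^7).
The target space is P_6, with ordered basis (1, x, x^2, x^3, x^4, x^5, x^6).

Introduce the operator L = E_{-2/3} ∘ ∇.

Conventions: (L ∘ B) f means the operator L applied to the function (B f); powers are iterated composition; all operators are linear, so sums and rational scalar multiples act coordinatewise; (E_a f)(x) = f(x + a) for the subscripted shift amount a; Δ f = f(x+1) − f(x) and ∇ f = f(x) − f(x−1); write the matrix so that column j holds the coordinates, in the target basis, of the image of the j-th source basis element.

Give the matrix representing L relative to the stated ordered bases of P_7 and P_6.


image of 1: 0
image of x: 1
image of x^2: 2x - 7/3
image of x^3: 3x^2 - 7x + 13/3
image of x^4: 4x^3 - 14x^2 + (52/3)x - 203/27
image of x^5: 5x^4 - (70/3)x^3 + (130/3)x^2 - (1015/27)x + 1031/81
image of x^6: 6x^5 - 35x^4 + (260/3)x^3 - (1015/9)x^2 + (2062/27)x - 1729/81
image of x^7: 7x^6 - 49x^5 + (455/3)x^4 - (7105/27)x^3 + (7217/27)x^2 - (12103/81)x + 25999/729
each image's coordinates form column j of the matrix

the matrix is [[0, 1, -7/3, 13/3, -203/27, 1031/81, -1729/81, 25999/729]; [0, 0, 2, -7, 52/3, -1015/27, 2062/27, -12103/81]; [0, 0, 0, 3, -14, 130/3, -1015/9, 7217/27]; [0, 0, 0, 0, 4, -70/3, 260/3, -7105/27]; [0, 0, 0, 0, 0, 5, -35, 455/3]; [0, 0, 0, 0, 0, 0, 6, -49]; [0, 0, 0, 0, 0, 0, 0, 7]] (rows listed top to bottom)


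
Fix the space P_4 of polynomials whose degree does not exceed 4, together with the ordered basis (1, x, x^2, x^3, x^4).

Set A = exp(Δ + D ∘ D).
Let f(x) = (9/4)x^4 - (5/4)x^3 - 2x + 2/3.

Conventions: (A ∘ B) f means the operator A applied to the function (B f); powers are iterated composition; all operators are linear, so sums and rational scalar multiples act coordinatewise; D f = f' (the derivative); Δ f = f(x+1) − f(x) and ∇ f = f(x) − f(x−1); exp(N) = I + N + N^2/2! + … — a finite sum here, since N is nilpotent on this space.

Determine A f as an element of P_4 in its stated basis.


order-1 term: 9x^3 + (147/4)x^2 - (9/4)x - 1
order-2 term: (27/2)x^2 + (309/4)x + 117/2
order-3 term: 9x + 157/4
order-4 term: 9/4
the series for exp(Δ + D ∘ D) f terminates at order 4
exp(Δ + D ∘ D) f = (9/4)x^4 + (31/4)x^3 + (201/4)x^2 + 82x + 299/3

the result is g(x) = (9/4)x^4 + (31/4)x^3 + (201/4)x^2 + 82x + 299/3


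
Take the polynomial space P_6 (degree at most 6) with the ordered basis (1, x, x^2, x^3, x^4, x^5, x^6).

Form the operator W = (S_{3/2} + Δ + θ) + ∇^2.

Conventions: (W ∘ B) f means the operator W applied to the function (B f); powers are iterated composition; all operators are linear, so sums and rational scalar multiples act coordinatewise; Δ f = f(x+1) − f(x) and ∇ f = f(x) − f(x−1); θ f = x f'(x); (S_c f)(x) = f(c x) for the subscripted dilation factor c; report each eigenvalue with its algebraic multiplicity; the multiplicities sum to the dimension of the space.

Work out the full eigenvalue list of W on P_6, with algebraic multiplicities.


λ = 1 (multiplicity 1), λ = 5/2 (multiplicity 1), λ = 17/4 (multiplicity 1), λ = 51/8 (multiplicity 1), λ = 145/16 (multiplicity 1), λ = 403/32 (multiplicity 1), λ = 1113/64 (multiplicity 1)

image of 1: 1
image of x: (5/2)x + 1
image of x^2: (17/4)x^2 + 2x + 3
image of x^3: (51/8)x^3 + 3x^2 + 9x - 5
image of x^4: (145/16)x^4 + 4x^3 + 18x^2 - 20x + 15
image of x^5: (403/32)x^5 + 5x^4 + 30x^3 - 50x^2 + 75x - 29
image of x^6: (1113/64)x^6 + 6x^5 + 45x^4 - 100x^3 + 225x^2 - 174x + 63
the matrix is upper triangular; its diagonal is (1, 5/2, 17/4, 51/8, 145/16, 403/32, 1113/64)
for a triangular matrix the eigenvalues are the diagonal entries, with algebraic multiplicity their repetition count


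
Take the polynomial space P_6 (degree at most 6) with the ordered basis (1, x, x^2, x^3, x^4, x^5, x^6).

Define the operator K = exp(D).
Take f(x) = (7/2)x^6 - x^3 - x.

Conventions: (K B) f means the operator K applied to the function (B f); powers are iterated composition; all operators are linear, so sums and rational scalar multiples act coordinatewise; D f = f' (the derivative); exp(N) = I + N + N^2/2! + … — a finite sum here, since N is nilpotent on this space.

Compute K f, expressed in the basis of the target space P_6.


order-1 term: 21x^5 - 3x^2 - 1
order-2 term: (105/2)x^4 - 3x
order-3 term: 70x^3 - 1
order-4 term: (105/2)x^2
order-5 term: 21x
order-6 term: 7/2
the series for exp(D) f terminates at order 6
exp(D) f = (7/2)x^6 + 21x^5 + (105/2)x^4 + 69x^3 + (99/2)x^2 + 17x + 3/2

the result is g(x) = (7/2)x^6 + 21x^5 + (105/2)x^4 + 69x^3 + (99/2)x^2 + 17x + 3/2


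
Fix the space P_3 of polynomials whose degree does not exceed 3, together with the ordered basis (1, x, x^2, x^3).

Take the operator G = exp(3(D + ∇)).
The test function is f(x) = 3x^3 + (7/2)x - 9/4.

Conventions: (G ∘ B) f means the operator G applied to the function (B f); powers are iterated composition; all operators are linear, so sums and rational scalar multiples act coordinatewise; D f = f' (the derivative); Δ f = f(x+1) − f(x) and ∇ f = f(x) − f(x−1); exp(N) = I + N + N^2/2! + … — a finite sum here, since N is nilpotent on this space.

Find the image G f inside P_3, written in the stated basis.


the result is g(x) = 3x^3 + 54x^2 + (601/2)x + 2055/4

order-1 term: 54x^2 - 27x + 30
order-2 term: 324x - 162
order-3 term: 648
the series for exp(3(D + ∇)) f terminates at order 3
exp(3(D + ∇)) f = 3x^3 + 54x^2 + (601/2)x + 2055/4


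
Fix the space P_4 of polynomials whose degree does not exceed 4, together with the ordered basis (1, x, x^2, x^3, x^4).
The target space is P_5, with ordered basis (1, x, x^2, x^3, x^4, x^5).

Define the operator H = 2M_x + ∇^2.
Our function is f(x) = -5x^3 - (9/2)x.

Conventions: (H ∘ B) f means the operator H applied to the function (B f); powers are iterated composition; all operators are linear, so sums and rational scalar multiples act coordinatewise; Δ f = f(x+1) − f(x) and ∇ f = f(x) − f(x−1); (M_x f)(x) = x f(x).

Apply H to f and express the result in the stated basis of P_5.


M_x f = -5x^4 - (9/2)x^2
(2M_x) f = -10x^4 - 9x^2
∇ f = -15x^2 + 15x - 19/2
∇ ∇ f = -30x + 30
(2M_x + ∇^2) f = -10x^4 - 9x^2 - 30x + 30

the image equals g(x) = -10x^4 - 9x^2 - 30x + 30


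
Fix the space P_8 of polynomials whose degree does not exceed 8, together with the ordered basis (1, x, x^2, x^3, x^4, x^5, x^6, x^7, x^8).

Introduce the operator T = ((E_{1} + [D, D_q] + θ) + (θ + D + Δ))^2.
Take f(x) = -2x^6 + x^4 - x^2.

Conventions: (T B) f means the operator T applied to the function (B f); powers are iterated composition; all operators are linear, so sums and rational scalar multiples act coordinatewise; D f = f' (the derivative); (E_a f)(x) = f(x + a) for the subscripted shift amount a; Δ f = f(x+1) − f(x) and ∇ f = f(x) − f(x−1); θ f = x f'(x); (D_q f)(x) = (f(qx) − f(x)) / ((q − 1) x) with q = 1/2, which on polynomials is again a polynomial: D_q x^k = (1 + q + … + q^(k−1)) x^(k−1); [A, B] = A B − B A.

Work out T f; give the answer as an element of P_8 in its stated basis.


E_{1} f = -2x^6 - 12x^5 - 29x^4 - 36x^3 - 25x^2 - 10x - 2
D_q f = -(63/16)x^5 + (15/8)x^3 - (3/2)x
D D_q f = -(315/16)x^4 + (45/8)x^2 - 3/2
D f = -12x^5 + 4x^3 - 2x
D_q D f = -(93/4)x^4 + 7x^2 - 2
[D, D_q] f = (57/16)x^4 - (11/8)x^2 + 1/2
θ f = -12x^6 + 4x^4 - 2x^2
(E_{1} + [D, D_q] + θ) f = -14x^6 - 12x^5 - (343/16)x^4 - 36x^3 - (227/8)x^2 - 10x - 3/2
θ f = -12x^6 + 4x^4 - 2x^2
D f = -12x^5 + 4x^3 - 2x
Δ f = -12x^5 - 30x^4 - 36x^3 - 24x^2 - 10x - 2
(θ + D + Δ) f = -12x^6 - 24x^5 - 26x^4 - 32x^3 - 26x^2 - 12x - 2
((E_{1} + [D, D_q] + θ) + (θ + D + Δ)) f = -26x^6 - 36x^5 - (759/16)x^4 - 68x^3 - (435/8)x^2 - 22x - 7/2
E_{1} ((E_{1} + [D, D_q] + θ) + (θ + D + Δ)) f = -26x^6 - 192x^5 - (9879/16)x^4 - (4551/4)x^3 - 1293x^2 - (1721/2)x - 4117/16
D_q ((E_{1} + [D, D_q] + θ) + (θ + D + Δ)) f = -(819/16)x^5 - (279/4)x^4 - (11385/128)x^3 - 119x^2 - (1305/16)x - 22
D D_q ((E_{1} + [D, D_q] + θ) + (θ + D + Δ)) f = -(4095/16)x^4 - 279x^3 - (34155/128)x^2 - 238x - 1305/16
D ((E_{1} + [D, D_q] + θ) + (θ + D + Δ)) f = -156x^5 - 180x^4 - (759/4)x^3 - 204x^2 - (435/4)x - 22
D_q D ((E_{1} + [D, D_q] + θ) + (θ + D + Δ)) f = -(1209/4)x^4 - (675/2)x^3 - (5313/16)x^2 - 306x - 435/4
[D, D_q] ((E_{1} + [D, D_q] + θ) + (θ + D + Δ)) f = (741/16)x^4 + (117/2)x^3 + (8349/128)x^2 + 68x + 435/16
θ ((E_{1} + [D, D_q] + θ) + (θ + D + Δ)) f = -156x^6 - 180x^5 - (759/4)x^4 - 204x^3 - (435/4)x^2 - 22x
(E_{1} + [D, D_q] + θ) ((E_{1} + [D, D_q] + θ) + (θ + D + Δ)) f = -182x^6 - 372x^5 - (6087/8)x^4 - (5133/4)x^3 - (171075/128)x^2 - (1629/2)x - 1841/8
θ ((E_{1} + [D, D_q] + θ) + (θ + D + Δ)) f = -156x^6 - 180x^5 - (759/4)x^4 - 204x^3 - (435/4)x^2 - 22x
D ((E_{1} + [D, D_q] + θ) + (θ + D + Δ)) f = -156x^5 - 180x^4 - (759/4)x^3 - 204x^2 - (435/4)x - 22
Δ ((E_{1} + [D, D_q] + θ) + (θ + D + Δ)) f = -156x^5 - 570x^4 - (4279/4)x^3 - (9909/8)x^2 - (1677/2)x - 4061/16
(θ + D + Δ) ((E_{1} + [D, D_q] + θ) + (θ + D + Δ)) f = -156x^6 - 492x^5 - (3759/4)x^4 - (2927/2)x^3 - (12411/8)x^2 - (3877/4)x - 4413/16
((E_{1} + [D, D_q] + θ) + (θ + D + Δ)) ((E_{1} + [D, D_q] + θ) + (θ + D + Δ)) f = -338x^6 - 864x^5 - (13605/8)x^4 - (10987/4)x^3 - (369651/128)x^2 - (7135/4)x - 8095/16

g(x) = -338x^6 - 864x^5 - (13605/8)x^4 - (10987/4)x^3 - (369651/128)x^2 - (7135/4)x - 8095/16
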